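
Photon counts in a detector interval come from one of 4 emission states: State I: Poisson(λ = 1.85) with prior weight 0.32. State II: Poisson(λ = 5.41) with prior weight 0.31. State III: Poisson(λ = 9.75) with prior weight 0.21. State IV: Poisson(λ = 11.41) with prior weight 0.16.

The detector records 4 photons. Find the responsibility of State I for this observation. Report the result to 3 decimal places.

0.307

Posterior ∝ prior × likelihood, so P(k | x) ∝ π_k f_k(x); normalise over all components.
Component likelihoods at x = 4 photons:
  L_I = 0.0767416
  L_II = 0.159604
  L_III = 0.0219501
  L_IV = 0.00782765
Prior × likelihood for each component:
  π_I·L_I = 0.32 × 0.0767416 = 0.0245573
  π_II·L_II = 0.31 × 0.159604 = 0.0494773
  π_III·L_III = 0.21 × 0.0219501 = 0.00460952
  π_IV·L_IV = 0.16 × 0.00782765 = 0.00125242
Normaliser: 0.0245573 + 0.0494773 + 0.00460952 + 0.00125242 = 0.0798966
P(State I | 4 photons) ≈ 0.307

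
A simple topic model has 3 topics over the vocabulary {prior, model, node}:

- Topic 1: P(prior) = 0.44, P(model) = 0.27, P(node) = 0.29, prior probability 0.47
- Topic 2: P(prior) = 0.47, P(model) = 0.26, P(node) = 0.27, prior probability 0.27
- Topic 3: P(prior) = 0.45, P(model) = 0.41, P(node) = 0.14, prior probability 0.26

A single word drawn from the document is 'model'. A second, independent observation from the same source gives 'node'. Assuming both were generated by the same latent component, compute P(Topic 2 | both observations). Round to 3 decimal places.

Posterior ∝ prior × likelihood, so P(k | x) ∝ P(Z=k) f_k(x); normalise over all components.
Since both observations come from the same component, the likelihood for component k is f_k(x₁)·f_k(x₂).
  p_1 = [0.27] × [0.29] = 0.0783
  p_2 = [0.26] × [0.27] = 0.0702
  p_3 = [0.41] × [0.14] = 0.0574
Multiply by the mixture weights:
  P(Z=1)·p_1 = 0.47 × 0.0783 = 0.036801
  P(Z=2)·p_2 = 0.27 × 0.0702 = 0.018954
  P(Z=3)·p_3 = 0.26 × 0.0574 = 0.014924
Normaliser: 0.036801 + 0.018954 + 0.014924 = 0.070679
Responsibility of Topic 2: 0.018954 / 0.070679 ≈ 0.268

0.268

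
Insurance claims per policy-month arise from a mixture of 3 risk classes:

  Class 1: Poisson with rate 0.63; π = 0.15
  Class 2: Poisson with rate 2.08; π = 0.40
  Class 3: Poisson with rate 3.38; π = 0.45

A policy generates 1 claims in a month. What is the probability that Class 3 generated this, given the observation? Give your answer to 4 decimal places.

P(component k | x) = π_k·f_k(x) / marginal(x), where marginal(x) = Σ_j π_j·f_j(x).
Poisson probabilities:
  p_1 = e^(−0.63)·0.63^1/1! = 0.335533
  p_2 = e^(−2.08)·2.08^1/1! = 0.259855
  p_3 = e^(−3.38)·3.38^1/1! = 0.11508
Unnormalised posteriors:
  π_1·p_1 = 0.15 × 0.335533 = 0.0503299
  π_2·p_2 = 0.40 × 0.259855 = 0.103942
  π_3·p_3 = 0.45 × 0.11508 = 0.0517862
Evidence: 0.0503299 + 0.103942 + 0.0517862 = 0.206058
P(Class 3 | 1 claims) ≈ 0.2513

0.2513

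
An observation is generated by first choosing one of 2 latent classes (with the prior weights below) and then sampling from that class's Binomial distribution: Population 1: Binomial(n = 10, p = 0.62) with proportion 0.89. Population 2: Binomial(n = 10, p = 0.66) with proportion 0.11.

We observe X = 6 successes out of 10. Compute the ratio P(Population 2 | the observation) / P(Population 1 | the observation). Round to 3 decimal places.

0.115

Since P(k|x) ∝ π_k f_k(x), the posterior odds are π_i f_i(x) / (π_j f_j(x)).
Component likelihoods at x = 6 successes out of 10:
  f_1 = 0.248716
  f_2 = 0.231952
Posterior odds = (π_2·f_2) / (π_1·f_1) = (0.11·0.231952) / (0.89·0.248716) = 0.0255147 / 0.221357 ≈ 0.115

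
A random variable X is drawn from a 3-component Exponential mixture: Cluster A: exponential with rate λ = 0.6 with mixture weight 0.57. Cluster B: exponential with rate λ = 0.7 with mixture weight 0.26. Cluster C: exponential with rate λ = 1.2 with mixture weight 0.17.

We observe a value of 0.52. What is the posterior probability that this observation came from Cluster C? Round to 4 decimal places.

0.2249

Posterior ∝ prior × likelihood, so P(k | x) ∝ w_k f_k(x); normalise over all components.
Evaluate each component's likelihood at the observed value:
  p_A = 0.6·e^(−0.6·0.52) = 0.6·e^(−0.3120) = 0.439189
  p_B = 0.7·e^(−0.7·0.52) = 0.7·e^(−0.3640) = 0.486424
  p_C = 1.2·e^(−1.2·0.52) = 1.2·e^(−0.6240) = 0.642956
Weight by the priors:
  w_A·p_A = 0.57 × 0.439189 = 0.250338
  w_B·p_B = 0.26 × 0.486424 = 0.12647
  w_C·p_C = 0.17 × 0.642956 = 0.109303
Marginal: 0.250338 + 0.12647 + 0.109303 = 0.48611
Responsibility of Cluster C: 0.109303 / 0.48611 ≈ 0.2249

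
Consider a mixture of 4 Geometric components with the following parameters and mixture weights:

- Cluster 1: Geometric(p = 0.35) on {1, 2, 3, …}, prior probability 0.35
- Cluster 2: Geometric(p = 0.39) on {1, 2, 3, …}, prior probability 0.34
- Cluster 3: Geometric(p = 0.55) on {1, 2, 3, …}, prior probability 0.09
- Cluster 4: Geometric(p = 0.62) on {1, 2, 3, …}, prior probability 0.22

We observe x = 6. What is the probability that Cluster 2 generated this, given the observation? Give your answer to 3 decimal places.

0.409

P(component k | x) = w_k·f_k(x) / marginal(x), where marginal(x) = Σ_j w_j·f_j(x).
Geometric probabilities:
  p_1 = 0.35·(1−0.35)^5 = 0.35·0.116029 = 0.0406102
  p_2 = 0.39·(1−0.39)^5 = 0.39·0.0844596 = 0.0329393
  p_3 = 0.55·(1−0.55)^5 = 0.55·0.0184528 = 0.010149
  p_4 = 0.62·(1−0.62)^5 = 0.62·0.00792352 = 0.00491258
Unnormalised posteriors:
  w_1·p_1 = 0.35 × 0.0406102 = 0.0142136
  w_2·p_2 = 0.34 × 0.0329393 = 0.0111993
  w_3·p_3 = 0.09 × 0.010149 = 0.000913414
  w_4·p_4 = 0.22 × 0.00491258 = 0.00108077
Sum: 0.0142136 + 0.0111993 + 0.000913414 + 0.00108077 = 0.0274071
P(Cluster 2 | x) = 0.0111993 / 0.0274071 ≈ 0.409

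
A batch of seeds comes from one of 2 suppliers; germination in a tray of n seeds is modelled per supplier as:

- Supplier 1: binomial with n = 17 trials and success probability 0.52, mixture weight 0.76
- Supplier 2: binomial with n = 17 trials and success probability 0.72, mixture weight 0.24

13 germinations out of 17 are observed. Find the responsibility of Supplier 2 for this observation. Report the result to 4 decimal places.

0.7154

Posterior ∝ prior × likelihood, so P(k | x) ∝ π_k f_k(x); normalise over all components.
Evaluate each component's likelihood at the observed value:
  p_1 = C(17,13)·0.52^13·0.48^4 = 2380·0.000203256·0.0530842 = 0.0256794
  p_2 = C(17,13)·0.72^13·0.28^4 = 2380·0.0139741·0.00614656 = 0.204424
Multiply by the mixture weights:
  π_1·p_1 = 0.76 × 0.0256794 = 0.0195164
  π_2·p_2 = 0.24 × 0.204424 = 0.0490617
Evidence: 0.0195164 + 0.0490617 = 0.0685781
P(Supplier 2 | the observation) ≈ 0.7154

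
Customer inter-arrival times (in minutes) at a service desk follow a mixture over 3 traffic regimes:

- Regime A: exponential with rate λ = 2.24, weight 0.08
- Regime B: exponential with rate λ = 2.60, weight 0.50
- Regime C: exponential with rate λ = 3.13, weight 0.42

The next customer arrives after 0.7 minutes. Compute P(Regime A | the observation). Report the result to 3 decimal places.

P(component k | x) = π_k·f_k(x) / marginal(x), where marginal(x) = Σ_j π_j·f_j(x).
Component likelihoods at x = 0.7 minutes:
  L_A = 2.24·e^(−2.24·0.7) = 2.24·e^(−1.5680) = 0.466954
  L_B = 2.60·e^(−2.60·0.7) = 2.60·e^(−1.8200) = 0.421267
  L_C = 3.13·e^(−3.13·0.7) = 3.13·e^(−2.1910) = 0.349949
Multiply by the mixture weights:
  π_A·L_A = 0.08 × 0.466954 = 0.0373563
  π_B·L_B = 0.50 × 0.421267 = 0.210633
  π_C·L_C = 0.42 × 0.349949 = 0.146979
Sum: 0.0373563 + 0.210633 + 0.146979 = 0.394969
P(Regime A | the observation) = 0.0373563 / 0.394969 ≈ 0.095

0.095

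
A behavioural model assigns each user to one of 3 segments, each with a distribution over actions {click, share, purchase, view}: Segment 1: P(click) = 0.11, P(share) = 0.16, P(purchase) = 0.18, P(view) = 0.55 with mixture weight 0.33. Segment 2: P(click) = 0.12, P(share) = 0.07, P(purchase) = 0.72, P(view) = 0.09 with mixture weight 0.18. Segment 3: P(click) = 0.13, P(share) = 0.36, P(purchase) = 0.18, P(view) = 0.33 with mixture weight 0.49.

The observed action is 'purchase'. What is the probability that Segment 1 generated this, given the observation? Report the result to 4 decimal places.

Apply Bayes' rule: the posterior for each component is proportional to its prior times its likelihood at x.
Component likelihoods at x = 'purchase':
  f_1 = P(purchase | comp) = 0.18
  f_2 = P(purchase | comp) = 0.72
  f_3 = P(purchase | comp) = 0.18
Prior × likelihood for each component:
  P(Z=1)·f_1 = 0.33 × 0.18 = 0.0594
  P(Z=2)·f_2 = 0.18 × 0.72 = 0.1296
  P(Z=3)·f_3 = 0.49 × 0.18 = 0.0882
Evidence: 0.0594 + 0.1296 + 0.0882 = 0.2772
So the posterior for Segment 1 is 0.0594 / 0.2772 ≈ 0.2143.

0.2143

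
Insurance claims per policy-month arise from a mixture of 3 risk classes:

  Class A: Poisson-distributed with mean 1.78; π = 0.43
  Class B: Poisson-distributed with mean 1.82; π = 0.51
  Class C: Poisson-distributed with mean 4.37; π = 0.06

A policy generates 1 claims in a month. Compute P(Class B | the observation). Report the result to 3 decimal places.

Apply Bayes' rule: the posterior for each component is proportional to its prior times its likelihood at x.
Poisson probabilities:
  p_A = 0.300176
  p_B = 0.294887
  p_C = 0.0552859
Unnormalised posteriors:
  π_A·p_A = 0.43 × 0.300176 = 0.129076
  π_B·p_B = 0.51 × 0.294887 = 0.150392
  π_C·p_C = 0.06 × 0.0552859 = 0.00331716
Sum: 0.129076 + 0.150392 + 0.00331716 = 0.282785
P(Class B | data) = 0.150392 / 0.282785 ≈ 0.532

0.532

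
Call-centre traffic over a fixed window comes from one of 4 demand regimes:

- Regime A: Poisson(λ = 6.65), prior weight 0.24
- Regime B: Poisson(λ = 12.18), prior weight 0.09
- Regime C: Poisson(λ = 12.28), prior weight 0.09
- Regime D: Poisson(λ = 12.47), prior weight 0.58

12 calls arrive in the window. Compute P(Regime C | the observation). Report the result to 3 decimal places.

Posterior ∝ prior × likelihood, so P(k | x) ∝ π_k f_k(x); normalise over all components.
Poisson probabilities:
  f_A = 0.0202053
  f_B = 0.114215
  f_C = 0.114001
  f_D = 0.113347
Weight by the priors:
  π_A·f_A = 0.24 × 0.0202053 = 0.00484926
  π_B·f_B = 0.09 × 0.114215 = 0.0102794
  π_C·f_C = 0.09 × 0.114001 = 0.0102601
  π_D·f_D = 0.58 × 0.113347 = 0.065741
Sum: 0.00484926 + 0.0102794 + 0.0102601 + 0.065741 = 0.0911297
P(Regime C | the observation) = 0.0102601 / 0.0911297 ≈ 0.113

0.113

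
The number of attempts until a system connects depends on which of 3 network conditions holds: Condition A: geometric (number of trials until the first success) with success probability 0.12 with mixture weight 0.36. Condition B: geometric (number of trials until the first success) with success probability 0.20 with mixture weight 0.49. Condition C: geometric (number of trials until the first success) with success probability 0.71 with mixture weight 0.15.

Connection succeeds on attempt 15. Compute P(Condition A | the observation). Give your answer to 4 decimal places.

Apply Bayes' rule: the posterior for each component is proportional to its prior times its likelihood at x.
Evaluate each component's likelihood at the observed value:
  f_A = 0.12·(1−0.12)^14 = 0.12·0.167016 = 0.0200419
  f_B = 0.20·(1−0.20)^14 = 0.20·0.0439805 = 0.00879609
  f_C = 0.71·(1−0.71)^14 = 0.71·2.97558e-08 = 2.11266e-08
Unnormalised posteriors:
  w_A·f_A = 0.36 × 0.0200419 = 0.00721508
  w_B·f_B = 0.49 × 0.00879609 = 0.00431009
  w_C·f_C = 0.15 × 2.11266e-08 = 3.169e-09
Sum: 0.00721508 + 0.00431009 + 3.169e-09 = 0.0115252
Responsibility of Condition A: 0.00721508 / 0.0115252 ≈ 0.6260

0.6260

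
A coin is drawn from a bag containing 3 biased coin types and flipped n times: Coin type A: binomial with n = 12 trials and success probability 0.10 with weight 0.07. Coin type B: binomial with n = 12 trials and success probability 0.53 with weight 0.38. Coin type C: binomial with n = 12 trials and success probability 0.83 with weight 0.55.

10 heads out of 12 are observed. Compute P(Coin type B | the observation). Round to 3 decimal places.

0.056

Apply Bayes' rule: the posterior for each component is proportional to its prior times its likelihood at x.
Component likelihoods at x = 10 heads out of 12:
  p_A = 5.346e-09
  p_B = 0.0254975
  p_C = 0.295953
Unnormalised posteriors:
  π_A·p_A = 0.07 × 5.346e-09 = 3.7422e-10
  π_B·p_B = 0.38 × 0.0254975 = 0.00968907
  π_C·p_C = 0.55 × 0.295953 = 0.162774
Sum: 3.7422e-10 + 0.00968907 + 0.162774 = 0.172463
P(Coin type B | x) ≈ 0.056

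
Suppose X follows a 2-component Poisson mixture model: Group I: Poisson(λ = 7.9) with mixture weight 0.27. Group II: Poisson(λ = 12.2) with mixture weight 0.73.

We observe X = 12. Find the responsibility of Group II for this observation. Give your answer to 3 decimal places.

0.871

P(component k | x) = w_k·f_k(x) / marginal(x), where marginal(x) = Σ_j w_j·f_j(x).
Poisson probabilities:
  L_I = e^(−7.9)·7.9^12/12! = 0.0457364
  L_II = e^(−12.2)·12.2^12/12! = 0.11418
Weight by the priors:
  w_I·L_I = 0.27 × 0.0457364 = 0.0123488
  w_II·L_II = 0.73 × 0.11418 = 0.0833511
Normaliser: 0.0123488 + 0.0833511 = 0.0956999
So the posterior for Group II is 0.0833511 / 0.0956999 ≈ 0.871.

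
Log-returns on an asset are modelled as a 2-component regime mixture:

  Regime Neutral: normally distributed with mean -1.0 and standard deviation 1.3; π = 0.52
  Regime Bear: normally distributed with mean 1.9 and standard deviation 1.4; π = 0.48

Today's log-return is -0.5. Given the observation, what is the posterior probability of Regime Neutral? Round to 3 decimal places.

0.825

By Bayes' theorem, P(k | x) = π_k f_k(x) / Σ_j π_j f_j(x).
Component likelihoods at x = -0.5:
  f_Neutral = (1/(1.3·√(2π)))·exp(−(-0.5−-1.0)²/(2·1.3²)) = 0.306879·exp(-0.07396) = 0.285
  f_Bear = (1/(1.4·√(2π)))·exp(−(-0.5−1.9)²/(2·1.4²)) = 0.284959·exp(-1.46939) = 0.0655594
Prior × likelihood for each component:
  π_Neutral·f_Neutral = 0.52 × 0.285 = 0.1482
  π_Bear·f_Bear = 0.48 × 0.0655594 = 0.0314685
Evidence: 0.1482 + 0.0314685 = 0.179668
Responsibility of Regime Neutral: 0.1482 / 0.179668 ≈ 0.825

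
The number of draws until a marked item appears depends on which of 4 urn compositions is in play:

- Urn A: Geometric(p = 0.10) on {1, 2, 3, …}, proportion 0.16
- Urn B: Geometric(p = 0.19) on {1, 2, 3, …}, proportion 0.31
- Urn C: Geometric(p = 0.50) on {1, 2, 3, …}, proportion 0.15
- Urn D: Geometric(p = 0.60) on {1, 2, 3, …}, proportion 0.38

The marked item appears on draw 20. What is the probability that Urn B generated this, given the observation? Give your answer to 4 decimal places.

0.3321

The responsibility of component k is P(Z=k) f_k(x) divided by Σ_j P(Z=j) f_j(x).
Component likelihoods at x = 20:
  p_A = 0.10·(1−0.10)^19 = 0.10·0.135085 = 0.0135085
  p_B = 0.19·(1−0.19)^19 = 0.19·0.018248 = 0.00346712
  p_C = 0.50·(1−0.50)^19 = 0.50·1.90735e-06 = 9.53674e-07
  p_D = 0.60·(1−0.60)^19 = 0.60·2.74878e-08 = 1.64927e-08
Multiply by the mixture weights:
  P(Z=A)·p_A = 0.16 × 0.0135085 = 0.00216136
  P(Z=B)·p_B = 0.31 × 0.00346712 = 0.00107481
  P(Z=C)·p_C = 0.15 × 9.53674e-07 = 1.43051e-07
  P(Z=D)·p_D = 0.38 × 1.64927e-08 = 6.26722e-09
Marginal: 0.00216136 + 0.00107481 + 1.43051e-07 + 6.26722e-09 = 0.00323632
P(Urn B | 20) = 0.00107481 / 0.00323632 ≈ 0.3321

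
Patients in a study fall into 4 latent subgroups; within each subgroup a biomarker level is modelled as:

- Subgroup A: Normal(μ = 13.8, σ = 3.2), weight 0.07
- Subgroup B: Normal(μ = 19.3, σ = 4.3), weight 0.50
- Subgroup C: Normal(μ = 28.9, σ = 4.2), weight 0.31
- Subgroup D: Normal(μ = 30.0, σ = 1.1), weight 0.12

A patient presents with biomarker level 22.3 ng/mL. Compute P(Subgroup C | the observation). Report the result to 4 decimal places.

P(component k | x) = P(Z=k)·f_k(x) / marginal(x), where marginal(x) = Σ_j P(Z=j)·f_j(x).
Normal densities:
  f_A = (1/(3.2·√(2π)))·exp(−(22.3−13.8)²/(2·3.2²)) = 0.124669·exp(-3.52783) = 0.00366136
  f_B = (1/(4.3·√(2π)))·exp(−(22.3−19.3)²/(2·4.3²)) = 0.092777·exp(-0.24337) = 0.0727353
  f_C = (1/(4.2·√(2π)))·exp(−(22.3−28.9)²/(2·4.2²)) = 0.094986·exp(-1.23469) = 0.0276338
  f_D = (1/(1.1·√(2π)))·exp(−(22.3−30.0)²/(2·1.1²)) = 0.362675·exp(-24.50000) = 8.30429e-12
Multiply by the mixture weights:
  P(Z=A)·f_A = 0.07 × 0.00366136 = 0.000256295
  P(Z=B)·f_B = 0.50 × 0.0727353 = 0.0363677
  P(Z=C)·f_C = 0.31 × 0.0276338 = 0.00856647
  P(Z=D)·f_D = 0.12 × 8.30429e-12 = 9.96515e-13
Normaliser: 0.000256295 + 0.0363677 + 0.00856647 + 9.96515e-13 = 0.0451904
P(Subgroup C | data) ≈ 0.1896

0.1896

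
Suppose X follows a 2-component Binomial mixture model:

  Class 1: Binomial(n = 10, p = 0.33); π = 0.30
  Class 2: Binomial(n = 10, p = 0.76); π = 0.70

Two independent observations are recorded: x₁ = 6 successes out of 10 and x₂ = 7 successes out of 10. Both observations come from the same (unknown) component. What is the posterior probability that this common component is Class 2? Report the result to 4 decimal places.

By Bayes' theorem, P(k | x) = P(Z=k) f_k(x) / Σ_j P(Z=j) f_j(x).
Since both observations come from the same component, the likelihood for component k is f_k(x₁)·f_k(x₂).
  f_1 = [0.0546515] × [0.0153817] = 0.000840631
  f_2 = [0.13426] × [0.242946] = 0.0326179
Prior × likelihood for each component:
  P(Z=1)·f_1 = 0.30 × 0.000840631 = 0.000252189
  P(Z=2)·f_2 = 0.70 × 0.0326179 = 0.0228325
Normaliser: 0.000252189 + 0.0228325 = 0.0230847
P(Class 2 | data) ≈ 0.9891

0.9891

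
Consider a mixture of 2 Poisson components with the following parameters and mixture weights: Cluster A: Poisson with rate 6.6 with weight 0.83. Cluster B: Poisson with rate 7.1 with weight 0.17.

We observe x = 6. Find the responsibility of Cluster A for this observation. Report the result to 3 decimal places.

P(component k | x) = π_k·f_k(x) / marginal(x), where marginal(x) = Σ_j π_j·f_j(x).
Poisson probabilities:
  L_A = e^(−6.6)·6.6^6/6! = 0.156166
  L_B = e^(−7.1)·7.1^6/6! = 0.1468
Prior × likelihood for each component:
  π_A·L_A = 0.83 × 0.156166 = 0.129618
  π_B·L_B = 0.17 × 0.1468 = 0.024956
Marginal: 0.129618 + 0.024956 = 0.154574
So the posterior for Cluster A is 0.129618 / 0.154574 ≈ 0.839.

0.839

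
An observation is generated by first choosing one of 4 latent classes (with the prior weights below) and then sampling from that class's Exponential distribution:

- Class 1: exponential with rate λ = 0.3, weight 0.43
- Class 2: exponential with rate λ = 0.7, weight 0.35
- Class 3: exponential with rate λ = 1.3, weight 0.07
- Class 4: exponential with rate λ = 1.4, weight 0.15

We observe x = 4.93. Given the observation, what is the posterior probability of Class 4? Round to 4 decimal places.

0.0056

Posterior ∝ prior × likelihood, so P(k | x) ∝ π_k f_k(x); normalise over all components.
Evaluate each component's likelihood at the observed value:
  f_1 = 0.3·e^(−0.3·4.93) = 0.3·e^(−1.4790) = 0.0683596
  f_2 = 0.7·e^(−0.7·4.93) = 0.7·e^(−3.4510) = 0.0221997
  f_3 = 1.3·e^(−1.3·4.93) = 1.3·e^(−6.4090) = 0.00214067
  f_4 = 1.4·e^(−1.4·4.93) = 1.4·e^(−6.9020) = 0.00140808
Unnormalised posteriors:
  π_1·f_1 = 0.43 × 0.0683596 = 0.0293946
  π_2·f_2 = 0.35 × 0.0221997 = 0.00776991
  π_3·f_3 = 0.07 × 0.00214067 = 0.000149847
  π_4·f_4 = 0.15 × 0.00140808 = 0.000211212
Normaliser: 0.0293946 + 0.00776991 + 0.000149847 + 0.000211212 = 0.0375256
P(Class 4 | the observation) = 0.000211212 / 0.0375256 ≈ 0.0056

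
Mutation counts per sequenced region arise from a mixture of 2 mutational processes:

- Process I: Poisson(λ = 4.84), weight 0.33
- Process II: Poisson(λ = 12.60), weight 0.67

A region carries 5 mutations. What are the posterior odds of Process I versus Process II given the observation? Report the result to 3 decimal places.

9.659

Only the two components matter; the odds are (π_i f_i(x)) / (π_j f_j(x)).
Component likelihoods at x = 5 mutations:
  p_I = e^(−4.84)·4.84^5/5! = 0.175009
  p_II = e^(−12.60)·12.60^5/5! = 0.00892403
Posterior odds = (π_I·p_I) / (π_II·p_II) = (0.33·0.175009) / (0.67·0.00892403) = 0.057753 / 0.0059791 ≈ 9.659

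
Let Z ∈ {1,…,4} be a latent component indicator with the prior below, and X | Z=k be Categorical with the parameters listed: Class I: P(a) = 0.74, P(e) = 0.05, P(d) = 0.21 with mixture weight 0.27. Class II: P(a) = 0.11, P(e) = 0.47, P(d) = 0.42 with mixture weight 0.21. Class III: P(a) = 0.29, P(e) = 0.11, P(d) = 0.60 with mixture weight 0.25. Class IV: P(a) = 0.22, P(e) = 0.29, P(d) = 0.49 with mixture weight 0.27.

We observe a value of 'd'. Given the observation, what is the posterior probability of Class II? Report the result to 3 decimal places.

The responsibility of component k is P(Z=k) f_k(x) divided by Σ_j P(Z=j) f_j(x).
Categorical probabilities:
  p_I = P(d | comp) = 0.21
  p_II = P(d | comp) = 0.42
  p_III = P(d | comp) = 0.60
  p_IV = P(d | comp) = 0.49
Prior × likelihood for each component:
  P(Z=I)·p_I = 0.27 × 0.21 = 0.0567
  P(Z=II)·p_II = 0.21 × 0.42 = 0.0882
  P(Z=III)·p_III = 0.25 × 0.6 = 0.15
  P(Z=IV)·p_IV = 0.27 × 0.49 = 0.1323
Normaliser: 0.0567 + 0.0882 + 0.15 + 0.1323 = 0.4272
P(Class II | x) ≈ 0.206

0.206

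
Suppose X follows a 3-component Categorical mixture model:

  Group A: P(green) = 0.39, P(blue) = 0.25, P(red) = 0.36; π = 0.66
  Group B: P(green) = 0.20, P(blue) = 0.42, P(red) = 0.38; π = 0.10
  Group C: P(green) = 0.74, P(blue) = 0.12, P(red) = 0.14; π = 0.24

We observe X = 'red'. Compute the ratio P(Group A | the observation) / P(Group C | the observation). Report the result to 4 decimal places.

7.0714

Posterior odds = (π_i f_i(x)) / (π_j f_j(x)); the normalising sum cancels.
Component likelihoods at x = 'red':
  f_A = P(red | comp) = 0.36
  f_B = P(red | comp) = 0.38
  f_C = P(red | comp) = 0.14
Odds = (0.66/0.24) × (0.36/0.14) = 2.75 × 2.57143 ≈ 7.0714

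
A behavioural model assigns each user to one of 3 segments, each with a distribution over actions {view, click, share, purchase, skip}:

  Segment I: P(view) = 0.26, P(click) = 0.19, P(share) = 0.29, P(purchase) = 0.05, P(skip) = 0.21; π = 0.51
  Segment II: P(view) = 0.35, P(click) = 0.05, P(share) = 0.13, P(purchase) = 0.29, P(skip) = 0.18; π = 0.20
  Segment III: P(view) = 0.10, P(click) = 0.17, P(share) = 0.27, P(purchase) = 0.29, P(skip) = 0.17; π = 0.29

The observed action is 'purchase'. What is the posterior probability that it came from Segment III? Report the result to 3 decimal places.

Apply Bayes' rule: the posterior for each component is proportional to its prior times its likelihood at x.
Component likelihoods at x = 'purchase':
  f_I = P(purchase | comp) = 0.05
  f_II = P(purchase | comp) = 0.29
  f_III = P(purchase | comp) = 0.29
Multiply by the mixture weights:
  π_I·f_I = 0.51 × 0.05 = 0.0255
  π_II·f_II = 0.20 × 0.29 = 0.058
  π_III·f_III = 0.29 × 0.29 = 0.0841
Denominator: 0.0255 + 0.058 + 0.0841 = 0.1676
P(Segment III | the observation) ≈ 0.502

0.502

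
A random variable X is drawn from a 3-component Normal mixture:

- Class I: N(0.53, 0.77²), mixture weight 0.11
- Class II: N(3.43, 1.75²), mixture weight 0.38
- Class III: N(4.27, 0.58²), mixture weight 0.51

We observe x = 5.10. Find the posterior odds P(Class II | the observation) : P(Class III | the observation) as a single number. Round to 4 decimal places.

0.4361

The posterior odds equal the prior odds times the likelihood ratio: (π_i/π_j)·(f_i(x)/f_j(x)).
Normal densities:
  f_I = 1.16254e-08
  f_II = 0.144585
  f_III = 0.247056
Odds = (0.38/0.51) × (0.144585/0.247056) = 0.745098 × 0.585234 ≈ 0.4361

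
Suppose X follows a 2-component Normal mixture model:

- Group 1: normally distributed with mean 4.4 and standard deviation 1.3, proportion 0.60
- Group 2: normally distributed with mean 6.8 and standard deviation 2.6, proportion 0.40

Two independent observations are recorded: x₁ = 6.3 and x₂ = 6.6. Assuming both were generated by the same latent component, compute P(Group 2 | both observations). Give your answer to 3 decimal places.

Apply Bayes' rule: the posterior for each component is proportional to its prior times its likelihood at x.
Since both observations come from the same component, the likelihood for component k is f_k(x₁)·f_k(x₂).
  L_1 = [(1/(1.3·√(2π)))·exp(−(6.3−4.4)²/(2·1.3²)) = 0.306879·exp(-1.06805) = 0.105468] × [0.0732955] = 0.00773032
  L_2 = [(1/(2.6·√(2π)))·exp(−(6.3−6.8)²/(2·2.6²)) = 0.153439·exp(-0.01849) = 0.150628] × [0.152986] = 0.023044
Unnormalised posteriors:
  w_1·L_1 = 0.60 × 0.00773032 = 0.00463819
  w_2·L_2 = 0.40 × 0.023044 = 0.0092176
Marginal: 0.00463819 + 0.0092176 = 0.0138558
P(Group 2 | data) = 0.0092176 / 0.0138558 ≈ 0.665

0.665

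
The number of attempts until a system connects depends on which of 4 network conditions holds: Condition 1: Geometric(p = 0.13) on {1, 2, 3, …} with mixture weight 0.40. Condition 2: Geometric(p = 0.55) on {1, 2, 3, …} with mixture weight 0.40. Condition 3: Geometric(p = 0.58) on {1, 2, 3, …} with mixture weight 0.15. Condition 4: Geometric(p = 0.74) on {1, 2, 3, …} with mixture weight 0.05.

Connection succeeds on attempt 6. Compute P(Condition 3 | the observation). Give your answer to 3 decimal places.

Apply Bayes' rule: the posterior for each component is proportional to its prior times its likelihood at x.
Geometric probabilities:
  f_1 = 0.0647947
  f_2 = 0.010149
  f_3 = 0.00758009
  f_4 = 0.000879222
Multiply by the mixture weights:
  π_1·f_1 = 0.40 × 0.0647947 = 0.0259179
  π_2·f_2 = 0.40 × 0.010149 = 0.00405962
  π_3·f_3 = 0.15 × 0.00758009 = 0.00113701
  π_4·f_4 = 0.05 × 0.000879222 = 4.39611e-05
Normaliser: 0.0259179 + 0.00405962 + 0.00113701 + 4.39611e-05 = 0.0311585
Responsibility of Condition 3: 0.00113701 / 0.0311585 ≈ 0.036

0.036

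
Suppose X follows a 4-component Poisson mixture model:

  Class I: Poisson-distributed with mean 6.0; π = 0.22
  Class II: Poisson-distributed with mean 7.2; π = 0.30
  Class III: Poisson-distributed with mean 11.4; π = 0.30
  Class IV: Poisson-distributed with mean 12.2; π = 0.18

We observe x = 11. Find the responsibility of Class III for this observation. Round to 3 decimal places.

The responsibility of component k is P(Z=k) f_k(x) divided by Σ_j P(Z=j) f_j(x).
Component likelihoods at x = 11:
  p_I = 0.022529
  p_II = 0.0504175
  p_III = 0.118533
  p_IV = 0.112308
Weight by the priors:
  P(Z=I)·p_I = 0.22 × 0.022529 = 0.00495637
  P(Z=II)·p_II = 0.30 × 0.0504175 = 0.0151253
  P(Z=III)·p_III = 0.30 × 0.118533 = 0.03556
  P(Z=IV)·p_IV = 0.18 × 0.112308 = 0.0202154
Denominator: 0.00495637 + 0.0151253 + 0.03556 + 0.0202154 = 0.075857
P(Class III | 11) = 0.03556 / 0.075857 ≈ 0.469

0.469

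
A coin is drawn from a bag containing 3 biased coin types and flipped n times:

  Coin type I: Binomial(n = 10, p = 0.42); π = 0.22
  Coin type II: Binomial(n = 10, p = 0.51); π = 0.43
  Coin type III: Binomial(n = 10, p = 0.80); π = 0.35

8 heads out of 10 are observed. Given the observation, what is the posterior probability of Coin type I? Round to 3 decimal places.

Posterior ∝ prior × likelihood, so P(k | x) ∝ π_k f_k(x); normalise over all components.
Component likelihoods at x = 8 heads out of 10:
  f_I = 0.0146576
  f_II = 0.04945
  f_III = 0.30199
Prior × likelihood for each component:
  π_I·f_I = 0.22 × 0.0146576 = 0.00322467
  π_II·f_II = 0.43 × 0.04945 = 0.0212635
  π_III·f_III = 0.35 × 0.30199 = 0.105696
Sum: 0.00322467 + 0.0212635 + 0.105696 = 0.130185
P(Coin type I | x) ≈ 0.025

0.025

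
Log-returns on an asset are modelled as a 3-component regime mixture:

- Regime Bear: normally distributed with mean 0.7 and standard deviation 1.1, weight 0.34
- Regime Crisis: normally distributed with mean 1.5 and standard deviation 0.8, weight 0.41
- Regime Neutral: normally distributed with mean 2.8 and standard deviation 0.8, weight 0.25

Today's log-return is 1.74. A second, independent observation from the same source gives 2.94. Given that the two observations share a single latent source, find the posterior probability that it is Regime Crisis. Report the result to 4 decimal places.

Posterior ∝ prior × likelihood, so P(k | x) ∝ π_k f_k(x); normalise over all components.
Since both observations come from the same component, the likelihood for component k is f_k(x₁)·f_k(x₂).
  L_Bear = [(1/(1.1·√(2π)))·exp(−(1.74−0.7)²/(2·1.1²)) = 0.362675·exp(-0.44694) = 0.23196] × [0.0456096] = 0.0105796
  L_Crisis = [(1/(0.8·√(2π)))·exp(−(1.74−1.5)²/(2·0.8²)) = 0.498678·exp(-0.04500) = 0.476735] × [0.0986877] = 0.0470479
  L_Neutral = [(1/(0.8·√(2π)))·exp(−(1.74−2.8)²/(2·0.8²)) = 0.498678·exp(-0.87781) = 0.207296] × [0.4911] = 0.101803
Multiply by the mixture weights:
  π_Bear·L_Bear = 0.34 × 0.0105796 = 0.00359706
  π_Crisis·L_Crisis = 0.41 × 0.0470479 = 0.0192896
  π_Neutral·L_Neutral = 0.25 × 0.101803 = 0.0254508
Denominator: 0.00359706 + 0.0192896 + 0.0254508 = 0.0483375
P(Regime Crisis | x₁,x₂) = 0.0192896 / 0.0483375 ≈ 0.3991

0.3991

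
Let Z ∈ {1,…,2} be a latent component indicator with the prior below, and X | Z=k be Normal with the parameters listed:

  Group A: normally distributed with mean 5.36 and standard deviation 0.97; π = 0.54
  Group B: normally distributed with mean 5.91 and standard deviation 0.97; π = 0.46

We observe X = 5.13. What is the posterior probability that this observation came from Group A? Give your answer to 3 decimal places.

The responsibility of component k is π_k f_k(x) divided by Σ_j π_j f_j(x).
Normal densities:
  L_A = (1/(0.97·√(2π)))·exp(−(5.13−5.36)²/(2·0.97²)) = 0.411281·exp(-0.02811) = 0.39988
  L_B = (1/(0.97·√(2π)))·exp(−(5.13−5.91)²/(2·0.97²)) = 0.411281·exp(-0.32331) = 0.297665
Multiply by the mixture weights:
  π_A·L_A = 0.54 × 0.39988 = 0.215935
  π_B·L_B = 0.46 × 0.297665 = 0.136926
Marginal: 0.215935 + 0.136926 = 0.352861
So the posterior for Group A is 0.215935 / 0.352861 ≈ 0.612.

0.612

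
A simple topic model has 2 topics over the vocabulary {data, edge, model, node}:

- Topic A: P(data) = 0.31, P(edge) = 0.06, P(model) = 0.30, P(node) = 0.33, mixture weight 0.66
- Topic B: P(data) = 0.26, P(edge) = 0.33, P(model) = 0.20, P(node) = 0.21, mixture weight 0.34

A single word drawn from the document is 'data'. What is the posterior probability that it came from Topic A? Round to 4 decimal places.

Posterior ∝ prior × likelihood, so P(k | x) ∝ w_k f_k(x); normalise over all components.
Component likelihoods at x = 'data':
  f_A = P(data | comp) = 0.31
  f_B = P(data | comp) = 0.26
Weight by the priors:
  w_A·f_A = 0.66 × 0.31 = 0.2046
  w_B·f_B = 0.34 × 0.26 = 0.0884
Denominator: 0.2046 + 0.0884 = 0.293
P(Topic A | the observation) = 0.2046 / 0.293 ≈ 0.6983

0.6983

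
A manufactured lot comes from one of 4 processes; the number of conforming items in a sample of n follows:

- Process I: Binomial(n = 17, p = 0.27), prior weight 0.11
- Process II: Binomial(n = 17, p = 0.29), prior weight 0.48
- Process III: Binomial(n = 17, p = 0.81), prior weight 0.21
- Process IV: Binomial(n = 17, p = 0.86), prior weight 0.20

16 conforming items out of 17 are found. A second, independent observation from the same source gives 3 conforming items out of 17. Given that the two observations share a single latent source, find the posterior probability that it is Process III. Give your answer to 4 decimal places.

The responsibility of component k is π_k f_k(x) divided by Σ_j π_j f_j(x).
Since both observations come from the same component, the likelihood for component k is f_k(x₁)·f_k(x₂).
  f_I = [9.89902e-09] × [0.16335] = 1.61701e-09
  f_II = [3.02047e-08] × [0.137189] = 4.14376e-09
  f_III = [0.110908] × [2.88745e-08] = 3.20241e-09
  f_IV = [0.213085] × [4.80614e-10] = 1.02412e-10
Weight by the priors:
  π_I·f_I = 0.11 × 1.61701e-09 = 1.77871e-10
  π_II·f_II = 0.48 × 4.14376e-09 = 1.98901e-09
  π_III·f_III = 0.21 × 3.20241e-09 = 6.72507e-10
  π_IV·f_IV = 0.20 × 1.02412e-10 = 2.04823e-11
Denominator: 1.77871e-10 + 1.98901e-09 + 6.72507e-10 + 2.04823e-11 = 2.85987e-09
Responsibility of Process III: 6.72507e-10 / 2.85987e-09 ≈ 0.2352

0.2352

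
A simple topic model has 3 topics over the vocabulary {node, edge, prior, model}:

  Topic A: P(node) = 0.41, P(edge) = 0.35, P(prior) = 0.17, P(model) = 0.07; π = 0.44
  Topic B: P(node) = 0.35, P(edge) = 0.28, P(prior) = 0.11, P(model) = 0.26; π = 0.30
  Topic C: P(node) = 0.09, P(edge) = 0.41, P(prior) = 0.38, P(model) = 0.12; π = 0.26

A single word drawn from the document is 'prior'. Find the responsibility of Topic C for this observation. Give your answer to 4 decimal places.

0.4782

Apply Bayes' rule: the posterior for each component is proportional to its prior times its likelihood at x.
Categorical probabilities:
  p_A = 0.17
  p_B = 0.11
  p_C = 0.38
Unnormalised posteriors:
  π_A·p_A = 0.44 × 0.17 = 0.0748
  π_B·p_B = 0.30 × 0.11 = 0.033
  π_C·p_C = 0.26 × 0.38 = 0.0988
Normaliser: 0.0748 + 0.033 + 0.0988 = 0.2066
So the posterior for Topic C is 0.0988 / 0.2066 ≈ 0.4782.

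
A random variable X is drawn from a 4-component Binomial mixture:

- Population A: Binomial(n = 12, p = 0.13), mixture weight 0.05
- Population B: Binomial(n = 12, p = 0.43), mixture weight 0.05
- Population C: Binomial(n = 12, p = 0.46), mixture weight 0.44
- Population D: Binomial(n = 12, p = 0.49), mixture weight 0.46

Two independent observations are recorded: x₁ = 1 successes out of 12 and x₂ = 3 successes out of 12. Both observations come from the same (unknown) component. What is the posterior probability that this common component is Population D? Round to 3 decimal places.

Posterior ∝ prior × likelihood, so P(k | x) ∝ w_k f_k(x); normalise over all components.
Since both observations come from the same component, the likelihood for component k is f_k(x₁)·f_k(x₂).
  p_A = [C(12,1)·0.13^1·0.87^11 = 12·0.13·0.216128 = 0.33716] × [0.138015] = 0.0465331
  p_B = [C(12,1)·0.43^1·0.57^11 = 12·0.43·0.00206359 = 0.0106481] × [0.111097] = 0.00118297
  p_C = [C(12,1)·0.46^1·0.54^11 = 12·0.46·0.0011385 = 0.0062845] × [0.0836065] = 0.000525425
  p_D = [C(12,1)·0.49^1·0.51^11 = 12·0.49·0.000607116 = 0.00356984] × [0.0604147] = 0.000215671
Multiply by the mixture weights:
  w_A·p_A = 0.05 × 0.0465331 = 0.00232666
  w_B·p_B = 0.05 × 0.00118297 = 5.91487e-05
  w_C·p_C = 0.44 × 0.000525425 = 0.000231187
  w_D·p_D = 0.46 × 0.000215671 = 9.92087e-05
Normaliser: 0.00232666 + 5.91487e-05 + 0.000231187 + 9.92087e-05 = 0.0027162
P(Population D | data) = 9.92087e-05 / 0.0027162 ≈ 0.037

0.037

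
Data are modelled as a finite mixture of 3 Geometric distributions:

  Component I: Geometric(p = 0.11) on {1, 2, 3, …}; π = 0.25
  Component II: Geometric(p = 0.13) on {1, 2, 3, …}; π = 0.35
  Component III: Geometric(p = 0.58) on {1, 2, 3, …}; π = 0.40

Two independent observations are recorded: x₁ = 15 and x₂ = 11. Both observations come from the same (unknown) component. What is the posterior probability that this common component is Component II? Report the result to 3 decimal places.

Posterior ∝ prior × likelihood, so P(k | x) ∝ w_k f_k(x); normalise over all components.
Since both observations come from the same component, the likelihood for component k is f_k(x₁)·f_k(x₂).
  L_I = [0.0215205] × [0.0342999] = 0.000738152
  L_II = [0.0185018] × [0.032295] = 0.000597515
  L_III = [3.08261e-06] × [9.90651e-05] = 3.05379e-10
Multiply by the mixture weights:
  w_I·L_I = 0.25 × 0.000738152 = 0.000184538
  w_II·L_II = 0.35 × 0.000597515 = 0.00020913
  w_III·L_III = 0.40 × 3.05379e-10 = 1.22152e-10
Normaliser: 0.000184538 + 0.00020913 + 1.22152e-10 = 0.000393668
P(Component II | x₁, x₂) ≈ 0.531

0.531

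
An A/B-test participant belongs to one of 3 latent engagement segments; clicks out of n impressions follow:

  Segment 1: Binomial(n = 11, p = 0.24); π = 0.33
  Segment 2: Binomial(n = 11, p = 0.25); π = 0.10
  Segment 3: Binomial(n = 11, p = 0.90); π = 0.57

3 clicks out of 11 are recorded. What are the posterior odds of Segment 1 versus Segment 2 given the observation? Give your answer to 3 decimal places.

Since P(k|x) ∝ π_k f_k(x), the posterior odds are π_i f_i(x) / (π_j f_j(x)).
Binomial probabilities:
  p_1 = C(11,3)·0.24^3·0.76^8 = 165·0.013824·0.111303 = 0.253879
  p_2 = C(11,3)·0.25^3·0.75^8 = 165·0.015625·0.100113 = 0.258104
  p_3 = C(11,3)·0.90^3·0.10^8 = 165·0.729·1e-08 = 1.20285e-06
0.08378 / 0.0258104 ≈ 3.246

3.246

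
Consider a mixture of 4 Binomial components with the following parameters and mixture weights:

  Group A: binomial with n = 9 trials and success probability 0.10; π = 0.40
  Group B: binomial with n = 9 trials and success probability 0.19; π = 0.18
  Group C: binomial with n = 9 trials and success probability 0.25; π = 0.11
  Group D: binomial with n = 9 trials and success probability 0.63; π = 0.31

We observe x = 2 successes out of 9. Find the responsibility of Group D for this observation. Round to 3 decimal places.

Posterior ∝ prior × likelihood, so P(k | x) ∝ π_k f_k(x); normalise over all components.
Evaluate each component's likelihood at the observed value:
  p_A = 0.172187
  p_B = 0.297307
  p_C = 0.300339
  p_D = 0.0135642
Prior × likelihood for each component:
  π_A·p_A = 0.40 × 0.172187 = 0.0688748
  π_B·p_B = 0.18 × 0.297307 = 0.0535152
  π_C·p_C = 0.11 × 0.300339 = 0.0330373
  π_D·p_D = 0.31 × 0.0135642 = 0.00420492
Normaliser: 0.0688748 + 0.0535152 + 0.0330373 + 0.00420492 = 0.159632
So the posterior for Group D is 0.00420492 / 0.159632 ≈ 0.026.

0.026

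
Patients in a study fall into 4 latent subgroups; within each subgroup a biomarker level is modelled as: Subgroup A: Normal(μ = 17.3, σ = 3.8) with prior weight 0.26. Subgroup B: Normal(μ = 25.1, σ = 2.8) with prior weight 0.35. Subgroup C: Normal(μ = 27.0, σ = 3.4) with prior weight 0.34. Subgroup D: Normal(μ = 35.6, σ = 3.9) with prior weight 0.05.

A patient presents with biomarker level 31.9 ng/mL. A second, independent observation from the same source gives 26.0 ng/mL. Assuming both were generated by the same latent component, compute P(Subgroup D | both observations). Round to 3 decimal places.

0.008

Apply Bayes' rule: the posterior for each component is proportional to its prior times its likelihood at x.
Since both observations come from the same component, the likelihood for component k is f_k(x₁)·f_k(x₂).
  f_A = [(1/(3.8·√(2π)))·exp(−(31.9−17.3)²/(2·3.8²)) = 0.104985·exp(-7.38089) = 6.54106e-05] × [0.00763674] = 4.99524e-07
  f_B = [(1/(2.8·√(2π)))·exp(−(31.9−25.1)²/(2·2.8²)) = 0.142479·exp(-2.94898) = 0.00746494] × [0.135306] = 0.00101005
  f_C = [(1/(3.4·√(2π)))·exp(−(31.9−27.0)²/(2·3.4²)) = 0.117336·exp(-1.03849) = 0.0415354] × [0.112369] = 0.0046673
  f_D = [(1/(3.9·√(2π)))·exp(−(31.9−35.6)²/(2·3.9²)) = 0.102293·exp(-0.45003) = 0.0652227] × [0.00494439] = 0.000322487
Weight by the priors:
  P(Z=A)·f_A = 0.26 × 4.99524e-07 = 1.29876e-07
  P(Z=B)·f_B = 0.35 × 0.00101005 = 0.000353518
  P(Z=C)·f_C = 0.34 × 0.0046673 = 0.00158688
  P(Z=D)·f_D = 0.05 × 0.000322487 = 1.61243e-05
Sum: 1.29876e-07 + 0.000353518 + 0.00158688 + 1.61243e-05 = 0.00195665
P(Subgroup D | x₁, x₂) = 1.61243e-05 / 0.00195665 ≈ 0.008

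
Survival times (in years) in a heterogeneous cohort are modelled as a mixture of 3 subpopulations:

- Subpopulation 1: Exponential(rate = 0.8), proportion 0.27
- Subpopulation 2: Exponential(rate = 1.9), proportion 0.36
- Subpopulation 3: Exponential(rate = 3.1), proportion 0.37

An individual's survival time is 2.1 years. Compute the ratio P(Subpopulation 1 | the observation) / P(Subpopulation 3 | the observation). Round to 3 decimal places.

23.579

Only the two components matter; the odds are (P(Z=i) f_i(x)) / (P(Z=j) f_j(x)).
Component likelihoods at x = 2.1 years:
  f_1 = 0.149099
  f_2 = 0.0351495
  f_3 = 0.00461429
Posterior odds = (P(Z=1)·f_1) / (P(Z=3)·f_3) = (0.27·0.149099) / (0.37·0.00461429) = 0.0402568 / 0.00170729 ≈ 23.579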